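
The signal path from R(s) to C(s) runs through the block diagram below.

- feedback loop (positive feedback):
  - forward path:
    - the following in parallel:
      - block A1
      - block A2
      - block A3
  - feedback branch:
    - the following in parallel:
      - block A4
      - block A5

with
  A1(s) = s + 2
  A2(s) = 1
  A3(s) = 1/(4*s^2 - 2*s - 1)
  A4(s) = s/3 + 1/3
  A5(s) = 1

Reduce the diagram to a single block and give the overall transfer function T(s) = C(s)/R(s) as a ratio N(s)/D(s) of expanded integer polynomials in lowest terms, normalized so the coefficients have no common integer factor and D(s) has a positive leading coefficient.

Step 1. combine A1, A2, A3 in parallel, giving (4*s^3 + 10*s^2 - 7*s - 2)/(4*s^2 - 2*s - 1)
Step 2. reduce the parallel group A4, A5, giving s/3 + 4/3
Step 3. collapse the loop ((A1+A2+A3) forward, (A4+A5) return), giving the overall T(s)

Answer: (-12*s^3 - 30*s^2 + 21*s + 6)/(4*s^4 + 26*s^3 + 21*s^2 - 24*s - 5)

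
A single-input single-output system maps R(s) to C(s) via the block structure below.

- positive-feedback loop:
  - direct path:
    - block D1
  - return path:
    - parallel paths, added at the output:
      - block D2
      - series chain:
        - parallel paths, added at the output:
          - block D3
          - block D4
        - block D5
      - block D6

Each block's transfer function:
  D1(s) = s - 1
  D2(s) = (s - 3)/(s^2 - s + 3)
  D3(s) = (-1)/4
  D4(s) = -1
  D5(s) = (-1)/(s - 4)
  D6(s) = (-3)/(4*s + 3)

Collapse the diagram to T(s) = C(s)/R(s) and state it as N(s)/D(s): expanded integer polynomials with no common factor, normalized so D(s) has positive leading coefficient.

(1) add D3, D4 (parallel) -> (-5)/4
(2) series reduction of (D3+D4), D5 -> 5/(4*s - 16)
(3) add D2, ((D3+D4)*D5), D6 (parallel) -> (24*s^3 - 45*s^2 + 69*s + 333)/(16*s^4 - 68*s^3 + 52*s^2 - 108*s - 144)
(4) feedback reduction of D1, (D2+((D3+D4)*D5)+D6): this yields T(s), and no further normalization is needed

Therefore the answer is (-16*s^5 + 84*s^4 - 120*s^3 + 160*s^2 + 36*s - 144)/(8*s^4 - s^3 + 62*s^2 + 372*s - 189).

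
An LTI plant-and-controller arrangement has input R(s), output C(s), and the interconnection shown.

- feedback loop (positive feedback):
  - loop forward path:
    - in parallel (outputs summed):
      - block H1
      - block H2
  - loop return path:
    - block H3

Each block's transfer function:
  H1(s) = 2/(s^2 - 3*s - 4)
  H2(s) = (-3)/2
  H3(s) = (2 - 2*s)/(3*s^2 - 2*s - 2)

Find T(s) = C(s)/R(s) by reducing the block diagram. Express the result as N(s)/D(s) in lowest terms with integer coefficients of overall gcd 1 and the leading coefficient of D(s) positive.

Step 1 - add H1, H2 (parallel) gives (-3*s^2 + 9*s + 16)/(2*s^2 - 6*s - 8)
Step 2 - collapse the loop ((H1+H2) forward, H3 return), giving the overall T(s)

Answer: (-9*s^4 + 33*s^3 + 36*s^2 - 50*s - 32)/(6*s^4 - 28*s^3 + 8*s^2 + 42*s - 16)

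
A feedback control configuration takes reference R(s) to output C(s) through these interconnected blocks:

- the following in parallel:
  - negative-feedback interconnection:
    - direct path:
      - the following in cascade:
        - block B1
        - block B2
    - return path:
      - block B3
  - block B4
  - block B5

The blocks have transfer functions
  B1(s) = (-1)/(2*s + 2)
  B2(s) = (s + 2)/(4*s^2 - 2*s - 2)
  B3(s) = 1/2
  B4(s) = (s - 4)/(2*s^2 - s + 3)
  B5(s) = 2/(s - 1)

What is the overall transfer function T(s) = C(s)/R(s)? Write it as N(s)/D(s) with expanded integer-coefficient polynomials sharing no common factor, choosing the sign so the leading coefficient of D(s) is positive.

Reducing step by step:

(1) series reduction of B1, B2; result (-s - 2)/(8*s^3 + 4*s^2 - 8*s - 4)
(2) close the feedback loop around (B1*B2), B3; result (-2*s - 4)/(16*s^3 + 8*s^2 - 17*s - 10)
(3) parallel reduction of [(B1*B2)/(1+(B1*B2)*B3)], B4, B5; the result is T(s) itself (integer coefficients, no common factor, positive leading denominator coefficient)

Answer: (80*s^5 - 76*s^4 + 17*s^3 + 153*s^2 - 110*s - 88)/(32*s^6 - 32*s^5 + 6*s^4 + 15*s^3 - 62*s^2 + 11*s + 30)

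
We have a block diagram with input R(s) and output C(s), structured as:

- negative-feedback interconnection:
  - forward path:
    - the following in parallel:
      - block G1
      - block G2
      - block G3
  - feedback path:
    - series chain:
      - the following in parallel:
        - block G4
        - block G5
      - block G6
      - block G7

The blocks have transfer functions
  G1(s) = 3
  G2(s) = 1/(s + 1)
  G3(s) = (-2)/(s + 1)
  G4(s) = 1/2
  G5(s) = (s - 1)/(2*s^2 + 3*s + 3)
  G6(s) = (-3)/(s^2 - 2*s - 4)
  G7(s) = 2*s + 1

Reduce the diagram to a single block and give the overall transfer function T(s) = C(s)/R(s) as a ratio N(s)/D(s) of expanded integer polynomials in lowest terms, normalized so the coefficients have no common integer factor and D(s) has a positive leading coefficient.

First reduce the diagram to T(s).

(1) parallel reduction of G1, G2, G3: (3*s + 2)/(s + 1)
(2) add G4, G5 (parallel): (2*s^2 + 5*s + 1)/(4*s^2 + 6*s + 6)
(3) cascade (G4+G5), G6, G7: (-12*s^3 - 36*s^2 - 21*s - 3)/(4*s^4 - 2*s^3 - 22*s^2 - 36*s - 24)
(4) close the feedback loop around (G1+G2+G3), ((G4+G5)*G6*G7); the result is T(s) itself (integer coefficients, no common factor, positive leading denominator coefficient)

Answer: (12*s^5 + 2*s^4 - 70*s^3 - 152*s^2 - 144*s - 48)/(4*s^5 - 34*s^4 - 156*s^3 - 193*s^2 - 111*s - 30)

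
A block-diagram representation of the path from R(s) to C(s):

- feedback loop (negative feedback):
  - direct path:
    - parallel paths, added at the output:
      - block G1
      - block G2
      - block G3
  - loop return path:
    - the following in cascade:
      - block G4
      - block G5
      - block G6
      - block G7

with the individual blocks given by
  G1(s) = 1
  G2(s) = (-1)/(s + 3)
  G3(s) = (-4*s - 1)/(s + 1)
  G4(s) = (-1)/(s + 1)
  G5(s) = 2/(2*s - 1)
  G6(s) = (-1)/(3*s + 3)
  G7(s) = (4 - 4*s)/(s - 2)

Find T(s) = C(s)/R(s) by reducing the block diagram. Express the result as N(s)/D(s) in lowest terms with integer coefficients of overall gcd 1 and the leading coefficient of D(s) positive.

1. reduce the parallel group G1, G2, G3 gives (-3*s^2 - 10*s - 1)/(s^2 + 4*s + 3)
2. cascade G4, G5, G6, G7 gives (8 - 8*s)/(6*s^4 - 3*s^3 - 18*s^2 - 3*s + 6)
3. feedback reduction of (G1+G2+G3), (G4*G5*G6*G7) - this is the overall T(s), already in the required normalized form

Final answer: (-18*s^6 - 51*s^5 + 78*s^4 + 192*s^3 + 30*s^2 - 57*s - 6)/(6*s^6 + 21*s^5 - 12*s^4 - 60*s^3 - 4*s^2 - 57*s + 10)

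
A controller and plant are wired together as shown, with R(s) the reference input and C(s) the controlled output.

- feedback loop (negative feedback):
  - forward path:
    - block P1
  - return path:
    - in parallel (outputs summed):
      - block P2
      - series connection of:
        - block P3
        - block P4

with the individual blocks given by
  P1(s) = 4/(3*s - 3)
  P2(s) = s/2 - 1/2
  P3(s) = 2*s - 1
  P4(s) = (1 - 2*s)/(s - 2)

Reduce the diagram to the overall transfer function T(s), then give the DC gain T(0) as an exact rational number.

Step 1 - series reduction of P3, P4 -> (-4*s^2 + 4*s - 1)/(s - 2)
Step 2 - reduce the parallel group P2, (P3*P4) -> (-7*s^2 + 5*s)/(2*s - 4)
Step 3 - collapse the loop (P1 forward, (P2+(P3*P4)) return) -> (8 - 4*s)/(11*s^2 - s - 6)
The step-3 result is T(s). Setting s = 0: T(0) = 8/(-6) = -4/3.

Hence the answer: -4/3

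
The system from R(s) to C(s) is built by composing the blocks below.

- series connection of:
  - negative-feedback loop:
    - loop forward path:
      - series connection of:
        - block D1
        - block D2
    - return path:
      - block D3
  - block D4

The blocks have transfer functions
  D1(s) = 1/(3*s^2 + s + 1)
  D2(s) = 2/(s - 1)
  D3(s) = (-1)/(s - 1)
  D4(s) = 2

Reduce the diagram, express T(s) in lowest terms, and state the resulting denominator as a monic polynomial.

Answer: s^4 - 5*s^3/3 + 2*s^2/3 - s/3 - 1/3

Working:
(1) series reduction of D1, D2, giving 2/(3*s^3 - 2*s^2 - 1)
(2) apply the feedback formula to (D1*D2), D3, giving (2*s - 2)/(3*s^4 - 5*s^3 + 2*s^2 - s - 1)
(3) cascade [(D1*D2)/(1+(D1*D2)*D3)], D4, giving (4*s - 4)/(3*s^4 - 5*s^3 + 2*s^2 - s - 1)
The result of step 3 is T(s) in lowest terms. Its denominator has leading coefficient 3; dividing the denominator through by 3 makes it monic.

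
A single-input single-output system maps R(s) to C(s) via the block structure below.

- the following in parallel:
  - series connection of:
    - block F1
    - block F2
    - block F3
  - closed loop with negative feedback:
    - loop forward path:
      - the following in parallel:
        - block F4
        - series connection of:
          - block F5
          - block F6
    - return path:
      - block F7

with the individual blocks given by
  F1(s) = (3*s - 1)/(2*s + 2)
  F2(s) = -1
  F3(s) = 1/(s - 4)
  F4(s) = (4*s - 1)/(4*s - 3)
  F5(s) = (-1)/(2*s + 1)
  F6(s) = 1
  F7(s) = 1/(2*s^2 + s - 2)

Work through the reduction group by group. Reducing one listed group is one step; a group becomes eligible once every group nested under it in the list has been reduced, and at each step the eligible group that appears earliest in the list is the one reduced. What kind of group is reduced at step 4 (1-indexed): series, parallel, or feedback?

(1) reduce the series chain F1, F2, F3
(2) reduce the series chain F5, F6
(3) parallel reduction of F4, (F5*F6)
(4) reduce the feedback loop with forward (F4+(F5*F6)) and return F7
(5) combine (F1*F2*F3), [(F4+(F5*F6))/(1+(F4+(F5*F6))*F7)] in parallel
The group at step 4 is a feedback group.

Hence the answer: feedback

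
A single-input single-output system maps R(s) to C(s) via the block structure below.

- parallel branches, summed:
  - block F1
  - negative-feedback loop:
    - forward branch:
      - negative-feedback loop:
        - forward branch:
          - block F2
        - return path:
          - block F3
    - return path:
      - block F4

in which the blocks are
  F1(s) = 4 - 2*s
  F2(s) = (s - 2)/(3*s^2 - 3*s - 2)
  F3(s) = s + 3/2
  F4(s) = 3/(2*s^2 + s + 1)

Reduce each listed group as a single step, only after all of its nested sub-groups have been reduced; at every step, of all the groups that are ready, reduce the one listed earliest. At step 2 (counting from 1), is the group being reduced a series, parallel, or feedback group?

(1) reduce the feedback loop with forward F2 and return F3
(2) close the feedback loop around [F2/(1+F2*F3)], F4
(3) sum the parallel branches F1, [[F2/(1+F2*F3)]/(1+[F2/(1+F2*F3)]*F4)]
The group at step 2 is a feedback group.

Therefore the answer is feedback.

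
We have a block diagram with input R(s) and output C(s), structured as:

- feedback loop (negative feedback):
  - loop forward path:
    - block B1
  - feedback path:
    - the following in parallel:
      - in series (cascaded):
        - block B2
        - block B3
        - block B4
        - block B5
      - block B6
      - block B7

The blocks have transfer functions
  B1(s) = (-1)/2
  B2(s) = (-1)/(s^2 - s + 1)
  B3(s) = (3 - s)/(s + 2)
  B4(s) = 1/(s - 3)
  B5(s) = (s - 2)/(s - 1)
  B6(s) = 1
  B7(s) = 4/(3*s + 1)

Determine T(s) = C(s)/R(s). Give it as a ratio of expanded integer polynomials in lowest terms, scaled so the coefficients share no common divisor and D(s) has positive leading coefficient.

Step 1. multiply B2, B3, B4, B5 (series) gives (s - 2)/(s^4 - 2*s^2 + 3*s - 2)
Step 2. sum the parallel branches (B2*B3*B4*B5), B6, B7 gives (3*s^5 + 5*s^4 - 6*s^3 + 2*s^2 + 4*s - 12)/(3*s^5 + s^4 - 6*s^3 + 7*s^2 - 3*s - 2)
Step 3. apply the feedback formula to B1, ((B2*B3*B4*B5)+B6+B7), giving the overall T(s)

Therefore the answer is (-3*s^5 - s^4 + 6*s^3 - 7*s^2 + 3*s + 2)/(3*s^5 - 3*s^4 - 6*s^3 + 12*s^2 - 10*s + 8).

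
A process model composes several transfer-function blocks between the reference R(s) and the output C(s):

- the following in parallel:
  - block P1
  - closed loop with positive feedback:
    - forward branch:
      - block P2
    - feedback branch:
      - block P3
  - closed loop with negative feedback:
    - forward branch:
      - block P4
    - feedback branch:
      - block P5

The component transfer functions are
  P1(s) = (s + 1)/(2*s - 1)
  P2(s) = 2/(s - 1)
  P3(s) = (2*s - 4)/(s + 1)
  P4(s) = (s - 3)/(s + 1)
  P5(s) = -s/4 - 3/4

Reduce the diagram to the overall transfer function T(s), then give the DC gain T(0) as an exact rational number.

[1] feedback reduction of P2, P3: (2*s + 2)/(s^2 - 4*s + 7)
[2] feedback reduction of P4, P5: (12 - 4*s)/(s^2 - 4*s - 13)
[3] reduce the parallel group P1, [P2/(1-P2*P3)], [P4/(1+P4*P5)]: (s^5 - 11*s^4 + 48*s^3 - 208*s^2 + 159*s - 149)/(2*s^5 - 17*s^4 + 28*s^3 + 38*s^2 - 206*s + 91)
DC gain: substitute s = 0 into T(s) from step 3: T(0) = -149/91.

Final answer: -149/91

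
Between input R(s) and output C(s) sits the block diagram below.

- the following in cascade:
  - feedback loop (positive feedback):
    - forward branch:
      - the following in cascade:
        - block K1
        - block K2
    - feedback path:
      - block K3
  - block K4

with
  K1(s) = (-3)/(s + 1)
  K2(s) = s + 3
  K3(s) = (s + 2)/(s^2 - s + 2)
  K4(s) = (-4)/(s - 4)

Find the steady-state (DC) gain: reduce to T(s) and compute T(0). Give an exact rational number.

1. multiply K1, K2 (series); result (-3*s - 9)/(s + 1)
2. apply the feedback formula to (K1*K2), K3; result (-3*s^3 - 6*s^2 + 3*s - 18)/(s^3 + 3*s^2 + 16*s + 20)
3. series reduction of [(K1*K2)/(1-(K1*K2)*K3)], K4; result (12*s^3 + 24*s^2 - 12*s + 72)/(s^4 - s^3 + 4*s^2 - 44*s - 80)
The step-3 result is T(s). Setting s = 0: T(0) = 72/(-80) = -9/10.

Answer: -9/10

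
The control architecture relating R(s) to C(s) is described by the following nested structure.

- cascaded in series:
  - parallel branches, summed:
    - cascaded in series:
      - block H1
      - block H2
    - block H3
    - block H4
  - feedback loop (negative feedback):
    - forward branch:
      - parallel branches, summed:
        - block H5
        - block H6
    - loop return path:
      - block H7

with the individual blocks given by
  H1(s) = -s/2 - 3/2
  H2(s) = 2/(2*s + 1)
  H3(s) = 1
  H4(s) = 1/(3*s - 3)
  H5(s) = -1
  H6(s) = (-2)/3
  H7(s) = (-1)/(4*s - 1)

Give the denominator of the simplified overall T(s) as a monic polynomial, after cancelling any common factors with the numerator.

[1] cascade H1, H2, giving (-s - 3)/(2*s + 1)
[2] parallel reduction of (H1*H2), H3, H4, giving (3*s^2 - 7*s + 7)/(6*s^2 - 3*s - 3)
[3] reduce the parallel group H5, H6, giving (-5)/3
[4] collapse the loop ((H5+H6) forward, H7 return), giving (5 - 20*s)/(12*s + 2)
[5] multiply ((H1*H2)+H3+H4), [(H5+H6)/(1+(H5+H6)*H7)] (series), giving (-60*s^3 + 155*s^2 - 175*s + 35)/(72*s^3 - 24*s^2 - 42*s - 6)
No further cancellation is possible in the step-5 result, so that is T(s). Its denominator becomes monic after dividing by the leading coefficient 72.

Hence the answer: s^3 - s^2/3 - 7*s/12 - 1/12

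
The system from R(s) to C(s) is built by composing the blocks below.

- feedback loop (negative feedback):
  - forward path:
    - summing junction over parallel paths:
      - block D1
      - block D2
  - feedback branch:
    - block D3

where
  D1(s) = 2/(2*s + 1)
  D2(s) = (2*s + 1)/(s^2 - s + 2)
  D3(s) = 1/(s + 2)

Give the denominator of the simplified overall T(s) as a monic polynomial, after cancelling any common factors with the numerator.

First reduce the diagram to T(s).

1. combine D1, D2 in parallel: (6*s^2 + 2*s + 5)/(2*s^3 - s^2 + 3*s + 2)
2. reduce the feedback loop with forward (D1+D2) and return D3: (6*s^3 + 14*s^2 + 9*s + 10)/(2*s^4 + 3*s^3 + 7*s^2 + 10*s + 9)
T(s) is the step-2 result (common factors already cancelled). Leading coefficient of the denominator: 2. Divide through by 2 for the monic polynomial.

Answer: s^4 + 3*s^3/2 + 7*s^2/2 + 5*s + 9/2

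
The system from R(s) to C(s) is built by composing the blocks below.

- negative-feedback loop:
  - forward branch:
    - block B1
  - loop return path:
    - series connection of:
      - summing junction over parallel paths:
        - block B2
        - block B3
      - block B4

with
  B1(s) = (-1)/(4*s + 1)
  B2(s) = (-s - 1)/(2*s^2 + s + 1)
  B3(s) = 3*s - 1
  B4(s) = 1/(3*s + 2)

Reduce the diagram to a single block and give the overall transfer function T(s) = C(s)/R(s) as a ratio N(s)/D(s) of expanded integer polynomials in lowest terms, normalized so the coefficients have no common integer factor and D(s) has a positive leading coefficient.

First reduce the diagram to T(s).

[1] parallel reduction of B2, B3: (6*s^3 + s^2 + s - 2)/(2*s^2 + s + 1)
[2] combine (B2+B3), B4 in series: (6*s^3 + s^2 + s - 2)/(6*s^3 + 7*s^2 + 5*s + 2)
[3] close the feedback loop around B1, ((B2+B3)*B4), giving the overall T(s)

Answer: (-6*s^3 - 7*s^2 - 5*s - 2)/(24*s^4 + 28*s^3 + 26*s^2 + 12*s + 4)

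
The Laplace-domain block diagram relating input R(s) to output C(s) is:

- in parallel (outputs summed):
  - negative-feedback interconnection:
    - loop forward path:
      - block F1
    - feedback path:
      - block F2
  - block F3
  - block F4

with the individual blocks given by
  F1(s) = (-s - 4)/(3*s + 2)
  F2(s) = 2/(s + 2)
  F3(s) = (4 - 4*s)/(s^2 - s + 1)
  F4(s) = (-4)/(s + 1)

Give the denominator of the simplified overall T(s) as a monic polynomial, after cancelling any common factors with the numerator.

Step 1 - apply the feedback formula to F1, F2: (-s^2 - 6*s - 8)/(3*s^2 + 6*s - 4)
Step 2 - add [F1/(1+F1*F2)], F3, F4 (parallel): (-s^5 - 30*s^4 - 44*s^3 + 55*s^2 - 22*s - 8)/(3*s^5 + 6*s^4 - 4*s^3 + 3*s^2 + 6*s - 4)
That last expression is T(s), already simplified. Scaling its denominator by 1/3 (the reciprocal of the leading coefficient) yields the monic denominator.

Answer: s^5 + 2*s^4 - 4*s^3/3 + s^2 + 2*s - 4/3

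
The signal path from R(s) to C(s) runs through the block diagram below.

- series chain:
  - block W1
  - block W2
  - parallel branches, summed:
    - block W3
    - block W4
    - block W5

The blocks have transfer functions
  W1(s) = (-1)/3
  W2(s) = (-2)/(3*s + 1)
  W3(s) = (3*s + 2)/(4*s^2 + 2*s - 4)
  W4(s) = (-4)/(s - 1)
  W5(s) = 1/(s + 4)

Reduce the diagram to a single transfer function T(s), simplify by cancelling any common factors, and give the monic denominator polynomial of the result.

[1] reduce the parallel group W3, W4, W5; result (-9*s^3 - 63*s^2 - 28*s + 60)/(4*s^4 + 14*s^3 - 14*s^2 - 20*s + 16)
[2] combine W1, W2, (W3+W4+W5) in series; result (-9*s^3 - 63*s^2 - 28*s + 60)/(18*s^5 + 69*s^4 - 42*s^3 - 111*s^2 + 42*s + 24)
No further cancellation is possible in the step-2 result, so that is T(s). Its denominator becomes monic after dividing by the leading coefficient 18.

Final answer: s^5 + 23*s^4/6 - 7*s^3/3 - 37*s^2/6 + 7*s/3 + 4/3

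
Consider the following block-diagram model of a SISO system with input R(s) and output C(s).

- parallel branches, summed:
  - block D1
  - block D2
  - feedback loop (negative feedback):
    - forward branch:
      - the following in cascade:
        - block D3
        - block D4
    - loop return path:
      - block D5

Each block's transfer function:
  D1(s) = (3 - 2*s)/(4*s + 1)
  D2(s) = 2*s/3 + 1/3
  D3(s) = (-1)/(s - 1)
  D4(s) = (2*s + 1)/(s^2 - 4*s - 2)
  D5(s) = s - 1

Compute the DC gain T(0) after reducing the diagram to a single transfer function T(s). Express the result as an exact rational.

Answer: 3

Working:
1. combine D3, D4 in series = (-2*s - 1)/(s^3 - 5*s^2 + 2*s + 2)
2. feedback reduction of (D3*D4), D5 = (-2*s - 1)/(s^3 - 7*s^2 + 3*s + 3)
3. combine D1, D2, [(D3*D4)/(1+(D3*D4)*D5)] in parallel = (8*s^5 - 56*s^4 + 34*s^3 - 70*s^2 + 12*s + 27)/(12*s^4 - 81*s^3 + 15*s^2 + 45*s + 9)
That last expression is T(s); at s = 0 only the constant terms survive, so T(0) = 27/9 = 3.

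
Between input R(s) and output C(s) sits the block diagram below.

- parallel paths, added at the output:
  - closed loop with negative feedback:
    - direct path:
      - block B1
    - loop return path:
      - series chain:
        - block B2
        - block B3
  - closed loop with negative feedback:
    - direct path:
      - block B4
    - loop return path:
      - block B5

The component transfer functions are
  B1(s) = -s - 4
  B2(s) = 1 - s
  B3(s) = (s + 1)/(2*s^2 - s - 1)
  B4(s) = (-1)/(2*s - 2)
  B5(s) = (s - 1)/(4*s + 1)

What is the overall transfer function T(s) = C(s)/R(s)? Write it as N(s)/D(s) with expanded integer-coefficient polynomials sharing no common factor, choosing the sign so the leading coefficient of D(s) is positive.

First reduce the diagram to T(s).

Step 1. reduce the series chain B2, B3, giving (-s - 1)/(2*s + 1)
Step 2. feedback reduction of B1, (B2*B3), giving (-2*s^2 - 9*s - 4)/(s^2 + 7*s + 5)
Step 3. close the feedback loop around B4, B5, giving (-4*s - 1)/(8*s^2 - 7*s - 1)
Step 4. parallel reduction of [B1/(1+B1*(B2*B3))], [B4/(1+B4*B5)] - this is the overall T(s), already in the required normalized form

Answer: (-16*s^4 - 62*s^3 + 4*s^2 + 10*s - 1)/(8*s^4 + 49*s^3 - 10*s^2 - 42*s - 5)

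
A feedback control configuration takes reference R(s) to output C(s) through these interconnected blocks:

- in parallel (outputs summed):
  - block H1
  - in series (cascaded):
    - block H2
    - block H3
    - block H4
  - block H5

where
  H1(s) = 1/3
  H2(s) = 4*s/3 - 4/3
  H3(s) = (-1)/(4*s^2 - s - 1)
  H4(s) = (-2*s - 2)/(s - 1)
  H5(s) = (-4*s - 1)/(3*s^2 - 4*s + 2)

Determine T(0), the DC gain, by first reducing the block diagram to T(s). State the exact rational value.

Step 1. series reduction of H2, H3, H4 -> (8*s + 8)/(12*s^2 - 3*s - 3)
Step 2. sum the parallel branches H1, (H2*H3*H4), H5 -> (12*s^4 - 43*s^3 + s^2 + s + 17)/(36*s^4 - 57*s^3 + 27*s^2 + 6*s - 6)
Step 2 gives the overall T(s). Then T(0) = 17/(-6) = -17/6.

Answer: -17/6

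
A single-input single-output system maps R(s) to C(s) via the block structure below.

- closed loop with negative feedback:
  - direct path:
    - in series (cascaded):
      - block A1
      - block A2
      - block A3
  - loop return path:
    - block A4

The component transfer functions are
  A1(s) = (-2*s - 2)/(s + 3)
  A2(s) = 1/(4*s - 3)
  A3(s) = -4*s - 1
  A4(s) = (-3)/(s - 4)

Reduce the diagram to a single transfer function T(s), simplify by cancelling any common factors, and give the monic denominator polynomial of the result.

Answer: s^3 - 31*s^2/4 - 75*s/4 + 15/2

Working:
Step 1 - combine A1, A2, A3 in series gives (8*s^2 + 10*s + 2)/(4*s^2 + 9*s - 9)
Step 2 - close the feedback loop around (A1*A2*A3), A4 gives (8*s^3 - 22*s^2 - 38*s - 8)/(4*s^3 - 31*s^2 - 75*s + 30)
No further cancellation is possible in the step-2 result, so that is T(s). Its denominator becomes monic after dividing by the leading coefficient 4.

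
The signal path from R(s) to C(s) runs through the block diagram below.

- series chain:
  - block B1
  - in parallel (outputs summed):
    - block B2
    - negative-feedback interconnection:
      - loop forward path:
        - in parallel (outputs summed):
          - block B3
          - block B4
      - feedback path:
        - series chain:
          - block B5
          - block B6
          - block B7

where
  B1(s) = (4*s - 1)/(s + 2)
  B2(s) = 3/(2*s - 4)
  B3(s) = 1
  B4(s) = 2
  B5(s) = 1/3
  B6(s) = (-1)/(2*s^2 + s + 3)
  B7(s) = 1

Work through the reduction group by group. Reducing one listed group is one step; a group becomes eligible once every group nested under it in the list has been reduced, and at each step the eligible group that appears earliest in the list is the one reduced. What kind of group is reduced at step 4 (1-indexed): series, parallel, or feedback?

Step 1 - sum the parallel branches B3, B4
Step 2 - reduce the series chain B5, B6, B7
Step 3 - reduce the feedback loop with forward (B3+B4) and return (B5*B6*B7)
Step 4 - combine B2, [(B3+B4)/(1+(B3+B4)*(B5*B6*B7))] in parallel
Step 5 - reduce the series chain B1, (B2+[(B3+B4)/(1+(B3+B4)*(B5*B6*B7))])
At step 4 the group reduced is parallel.

Answer: parallel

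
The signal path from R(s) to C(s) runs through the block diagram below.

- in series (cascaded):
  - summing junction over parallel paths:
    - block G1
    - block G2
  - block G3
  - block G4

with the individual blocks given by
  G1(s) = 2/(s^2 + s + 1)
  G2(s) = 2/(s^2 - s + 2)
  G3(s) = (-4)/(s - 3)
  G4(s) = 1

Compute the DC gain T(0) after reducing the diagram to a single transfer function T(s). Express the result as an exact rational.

Step 1: add G1, G2 (parallel), giving (4*s^2 + 6)/(s^4 + 2*s^2 + s + 2)
Step 2: combine (G1+G2), G3, G4 in series, giving (-16*s^2 - 24)/(s^5 - 3*s^4 + 2*s^3 - 5*s^2 - s - 6)
Evaluating the step-2 result (the overall T(s)) at s = 0 gives T(0) = -24/(-6) = 4.

Therefore the answer is 4.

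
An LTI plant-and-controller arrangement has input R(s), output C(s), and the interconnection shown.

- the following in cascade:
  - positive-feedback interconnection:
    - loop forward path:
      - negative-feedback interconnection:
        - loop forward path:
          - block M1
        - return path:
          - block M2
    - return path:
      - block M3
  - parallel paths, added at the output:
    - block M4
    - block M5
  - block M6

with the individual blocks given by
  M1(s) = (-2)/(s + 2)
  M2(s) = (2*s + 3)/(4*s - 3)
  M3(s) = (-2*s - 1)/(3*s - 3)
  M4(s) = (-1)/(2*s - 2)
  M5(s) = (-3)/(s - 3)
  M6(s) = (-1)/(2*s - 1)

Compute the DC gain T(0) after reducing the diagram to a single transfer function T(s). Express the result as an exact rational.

First reduce the diagram to T(s).

1. reduce the feedback loop with forward M1 and return M2; result (6 - 8*s)/(4*s^2 + s - 12)
2. close the feedback loop around [M1/(1+M1*M2)], M3; result (-24*s^2 + 42*s - 18)/(12*s^3 - 25*s^2 - 35*s + 42)
3. add M4, M5 (parallel); result (9 - 7*s)/(2*s^2 - 8*s + 6)
4. reduce the series chain [[M1/(1+M1*M2)]/(1-[M1/(1+M1*M2)]*M3)], (M4+M5), M6; result (-84*s^2 + 171*s - 81)/(24*s^5 - 134*s^4 + 141*s^3 + 254*s^2 - 399*s + 126)
The step-4 result is T(s). Setting s = 0: T(0) = -81/126 = -9/14.

Answer: -9/14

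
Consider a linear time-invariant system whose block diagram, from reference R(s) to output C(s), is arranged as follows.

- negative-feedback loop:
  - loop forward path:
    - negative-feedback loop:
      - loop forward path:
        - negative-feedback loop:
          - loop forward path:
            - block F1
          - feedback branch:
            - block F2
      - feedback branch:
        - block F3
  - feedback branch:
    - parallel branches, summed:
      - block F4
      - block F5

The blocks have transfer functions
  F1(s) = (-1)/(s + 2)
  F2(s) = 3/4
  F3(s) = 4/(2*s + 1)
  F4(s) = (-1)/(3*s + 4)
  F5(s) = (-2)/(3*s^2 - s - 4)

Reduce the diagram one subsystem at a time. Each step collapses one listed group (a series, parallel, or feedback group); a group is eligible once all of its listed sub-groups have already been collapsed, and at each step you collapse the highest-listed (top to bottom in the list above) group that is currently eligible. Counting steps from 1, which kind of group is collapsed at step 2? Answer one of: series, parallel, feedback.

Reducing step by step:

1. feedback reduction of F1, F2
2. collapse the loop ([F1/(1+F1*F2)] forward, F3 return)
3. reduce the parallel group F4, F5
4. collapse the loop ([[F1/(1+F1*F2)]/(1+[F1/(1+F1*F2)]*F3)] forward, (F4+F5) return)
So the answer for step 2 is feedback.

Answer: feedback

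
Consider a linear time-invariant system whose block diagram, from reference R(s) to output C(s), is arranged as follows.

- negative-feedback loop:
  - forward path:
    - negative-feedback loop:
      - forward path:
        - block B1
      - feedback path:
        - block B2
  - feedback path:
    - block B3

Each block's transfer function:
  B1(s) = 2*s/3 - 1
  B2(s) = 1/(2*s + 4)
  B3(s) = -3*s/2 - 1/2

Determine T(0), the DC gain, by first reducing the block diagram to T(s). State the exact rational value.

Answer: -4/5

Working:
(1) apply the feedback formula to B1, B2 -> (4*s^2 + 2*s - 12)/(8*s + 9)
(2) collapse the loop ([B1/(1+B1*B2)] forward, B3 return) -> (-4*s^2 - 2*s + 12)/(6*s^3 + 5*s^2 - 25*s - 15)
Evaluating the step-2 result (the overall T(s)) at s = 0 gives T(0) = 12/(-15) = -4/5.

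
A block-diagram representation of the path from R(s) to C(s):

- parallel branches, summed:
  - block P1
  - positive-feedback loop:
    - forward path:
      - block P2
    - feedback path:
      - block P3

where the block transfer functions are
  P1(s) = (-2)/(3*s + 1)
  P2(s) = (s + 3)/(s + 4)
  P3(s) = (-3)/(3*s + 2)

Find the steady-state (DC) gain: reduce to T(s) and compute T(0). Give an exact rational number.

Reducing step by step:

Step 1: close the feedback loop around P2, P3, giving (3*s^2 + 11*s + 6)/(3*s^2 + 17*s + 17)
Step 2: reduce the parallel group P1, [P2/(1-P2*P3)], giving (9*s^3 + 30*s^2 - 5*s - 28)/(9*s^3 + 54*s^2 + 68*s + 17)
Step 2 gives the overall T(s). Then T(0) = -28/17.

Answer: -28/17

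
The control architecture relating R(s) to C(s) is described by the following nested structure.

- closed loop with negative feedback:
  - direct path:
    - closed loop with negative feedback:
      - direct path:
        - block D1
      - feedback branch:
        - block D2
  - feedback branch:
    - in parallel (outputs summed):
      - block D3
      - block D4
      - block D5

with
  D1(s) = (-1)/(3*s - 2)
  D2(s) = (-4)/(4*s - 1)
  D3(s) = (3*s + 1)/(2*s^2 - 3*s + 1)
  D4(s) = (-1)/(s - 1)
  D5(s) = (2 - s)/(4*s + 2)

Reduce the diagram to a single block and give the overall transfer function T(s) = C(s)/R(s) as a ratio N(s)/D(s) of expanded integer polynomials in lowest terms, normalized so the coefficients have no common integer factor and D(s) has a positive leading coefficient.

Answer: (-32*s^4 + 40*s^3 - 10*s + 2)/(96*s^5 - 176*s^4 + 66*s^3 - 3*s^2 - 55*s + 18)

Working:
Step 1: collapse the loop (D1 forward, D2 return) -> (1 - 4*s)/(12*s^2 - 11*s + 6)
Step 2: combine D3, D4, D5 in parallel -> (-2*s^3 + 11*s^2 + 3*s + 6)/(8*s^3 - 8*s^2 - 2*s + 2)
Step 3: feedback reduction of [D1/(1+D1*D2)], (D3+D4+D5); the result is T(s) itself (integer coefficients, no common factor, positive leading denominator coefficient)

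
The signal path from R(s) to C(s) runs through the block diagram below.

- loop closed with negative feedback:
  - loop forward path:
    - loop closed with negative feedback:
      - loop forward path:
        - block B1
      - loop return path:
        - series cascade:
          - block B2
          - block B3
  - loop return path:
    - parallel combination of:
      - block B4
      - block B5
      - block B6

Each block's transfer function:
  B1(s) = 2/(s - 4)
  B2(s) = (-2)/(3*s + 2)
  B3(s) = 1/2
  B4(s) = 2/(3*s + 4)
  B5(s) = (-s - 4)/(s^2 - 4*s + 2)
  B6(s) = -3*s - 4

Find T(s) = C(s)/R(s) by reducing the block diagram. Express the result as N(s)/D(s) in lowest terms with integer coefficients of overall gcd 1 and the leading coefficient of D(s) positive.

The answer is (-18*s^4 + 36*s^3 + 92*s^2 - 8*s - 32)/(45*s^5 + 18*s^4 - 434*s^3 - 400*s^2 + 276*s + 256).

Reasoning:
(1) multiply B2, B3 (series) = (-1)/(3*s + 2)
(2) close the feedback loop around B1, (B2*B3) = (6*s + 4)/(3*s^2 - 10*s - 10)
(3) parallel reduction of B4, B5, B6 = (-9*s^4 + 12*s^3 + 61*s^2 - 8*s - 44)/(3*s^3 - 8*s^2 - 10*s + 8)
(4) collapse the loop ([B1/(1+B1*(B2*B3))] forward, (B4+B5+B6) return) - this is the overall T(s), already in the required normalized form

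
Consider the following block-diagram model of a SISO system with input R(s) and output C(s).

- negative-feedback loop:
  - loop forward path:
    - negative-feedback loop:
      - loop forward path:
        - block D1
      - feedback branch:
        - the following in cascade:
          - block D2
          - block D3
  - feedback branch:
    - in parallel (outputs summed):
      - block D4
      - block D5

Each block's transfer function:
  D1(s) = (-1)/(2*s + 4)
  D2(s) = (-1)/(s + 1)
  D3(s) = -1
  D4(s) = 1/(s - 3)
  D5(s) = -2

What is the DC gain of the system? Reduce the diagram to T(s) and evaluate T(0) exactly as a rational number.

1. cascade D2, D3; result 1/(s + 1)
2. collapse the loop (D1 forward, (D2*D3) return); result (-s - 1)/(2*s^2 + 6*s + 3)
3. add D4, D5 (parallel); result (7 - 2*s)/(s - 3)
4. close the feedback loop around [D1/(1+D1*(D2*D3))], (D4+D5); result (-s^2 + 2*s + 3)/(2*s^3 + 2*s^2 - 20*s - 16)
Step 4 gives the overall T(s). Then T(0) = 3/(-16) = -3/16.

Therefore the answer is -3/16.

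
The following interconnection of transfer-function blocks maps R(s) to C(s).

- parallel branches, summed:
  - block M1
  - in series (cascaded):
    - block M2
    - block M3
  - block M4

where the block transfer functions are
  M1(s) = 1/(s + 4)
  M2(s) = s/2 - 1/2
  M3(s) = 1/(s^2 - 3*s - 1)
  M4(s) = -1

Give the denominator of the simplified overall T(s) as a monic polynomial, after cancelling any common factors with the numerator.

The answer is s^3 + s^2 - 13*s - 4.

Reasoning:
Step 1: series reduction of M2, M3 -> (s - 1)/(2*s^2 - 6*s - 2)
Step 2: parallel reduction of M1, (M2*M3), M4 -> (-2*s^3 + s^2 + 23*s + 2)/(2*s^3 + 2*s^2 - 26*s - 8)
Step 2 gives the fully reduced T(s), with no common factor left to cancel. The denominator's leading coefficient is 2, so divide each of its coefficients by 2 to get the monic form.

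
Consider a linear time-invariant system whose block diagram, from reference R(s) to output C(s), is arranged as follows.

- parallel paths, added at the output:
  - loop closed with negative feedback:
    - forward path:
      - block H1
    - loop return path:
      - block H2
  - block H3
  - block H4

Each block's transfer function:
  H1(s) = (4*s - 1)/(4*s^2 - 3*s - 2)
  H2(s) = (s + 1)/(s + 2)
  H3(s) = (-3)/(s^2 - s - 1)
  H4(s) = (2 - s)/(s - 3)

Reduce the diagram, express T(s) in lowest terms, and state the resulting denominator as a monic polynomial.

Step 1: collapse the loop (H1 forward, H2 return), giving (4*s^2 + 7*s - 2)/(4*s^3 + 9*s^2 - 5*s - 5)
Step 2: combine [H1/(1+H1*H2)], H3, H4 in parallel, giving (-4*s^6 + 7*s^5 + 7*s^4 - 40*s^3 + 102*s^2 + 2*s - 41)/(4*s^6 - 7*s^5 - 33*s^4 + 45*s^3 + 37*s^2 - 25*s - 15)
That last expression is T(s), already simplified. Scaling its denominator by 1/4 (the reciprocal of the leading coefficient) yields the monic denominator.

Answer: s^6 - 7*s^5/4 - 33*s^4/4 + 45*s^3/4 + 37*s^2/4 - 25*s/4 - 15/4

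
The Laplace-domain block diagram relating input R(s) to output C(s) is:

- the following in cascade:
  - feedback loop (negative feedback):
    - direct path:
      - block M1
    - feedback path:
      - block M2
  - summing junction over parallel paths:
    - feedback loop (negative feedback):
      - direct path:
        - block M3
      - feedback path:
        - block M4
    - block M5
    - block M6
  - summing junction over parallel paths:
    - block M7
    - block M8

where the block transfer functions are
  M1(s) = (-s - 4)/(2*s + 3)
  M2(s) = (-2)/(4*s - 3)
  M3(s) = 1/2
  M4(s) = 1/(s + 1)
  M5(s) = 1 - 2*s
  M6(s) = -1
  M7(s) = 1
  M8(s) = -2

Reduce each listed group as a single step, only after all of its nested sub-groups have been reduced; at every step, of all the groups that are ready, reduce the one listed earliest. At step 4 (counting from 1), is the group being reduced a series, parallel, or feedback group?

[1] collapse the loop (M1 forward, M2 return)
[2] reduce the feedback loop with forward M3 and return M4
[3] parallel reduction of [M3/(1+M3*M4)], M5, M6
[4] combine M7, M8 in parallel
[5] reduce the series chain [M1/(1+M1*M2)], ([M3/(1+M3*M4)]+M5+M6), (M7+M8)
So the answer for step 4 is parallel.

Hence the answer: parallel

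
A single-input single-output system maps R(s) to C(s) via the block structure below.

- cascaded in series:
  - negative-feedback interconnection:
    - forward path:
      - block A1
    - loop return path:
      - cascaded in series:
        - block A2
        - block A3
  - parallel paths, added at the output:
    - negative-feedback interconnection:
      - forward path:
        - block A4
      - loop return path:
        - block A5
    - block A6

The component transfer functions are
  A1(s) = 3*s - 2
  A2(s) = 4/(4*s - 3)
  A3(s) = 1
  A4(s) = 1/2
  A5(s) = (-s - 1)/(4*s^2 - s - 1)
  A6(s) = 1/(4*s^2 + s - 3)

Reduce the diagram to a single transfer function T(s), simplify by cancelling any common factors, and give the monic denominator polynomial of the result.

First reduce the diagram to T(s).

[1] combine A2, A3 in series -> 4/(4*s - 3)
[2] feedback reduction of A1, (A2*A3) -> (12*s^2 - 17*s + 6)/(16*s - 11)
[3] collapse the loop (A4 forward, A5 return) -> (4*s^2 - s - 1)/(8*s^2 - 3*s - 3)
[4] combine [A4/(1+A4*A5)], A6 in parallel -> (16*s^4 - 9*s^2 - s)/(32*s^4 - 4*s^3 - 39*s^2 + 6*s + 9)
[5] series reduction of [A1/(1+A1*(A2*A3))], ([A4/(1+A4*A5)]+A6) -> (48*s^5 - 32*s^4 - 27*s^3 + 15*s^2 + 2*s)/(128*s^4 - 8*s^3 - 151*s^2 + 18*s + 33)
T(s) is the step-5 result (common factors already cancelled). Leading coefficient of the denominator: 128. Divide through by 128 for the monic polynomial.

Answer: s^4 - s^3/16 - 151*s^2/128 + 9*s/64 + 33/128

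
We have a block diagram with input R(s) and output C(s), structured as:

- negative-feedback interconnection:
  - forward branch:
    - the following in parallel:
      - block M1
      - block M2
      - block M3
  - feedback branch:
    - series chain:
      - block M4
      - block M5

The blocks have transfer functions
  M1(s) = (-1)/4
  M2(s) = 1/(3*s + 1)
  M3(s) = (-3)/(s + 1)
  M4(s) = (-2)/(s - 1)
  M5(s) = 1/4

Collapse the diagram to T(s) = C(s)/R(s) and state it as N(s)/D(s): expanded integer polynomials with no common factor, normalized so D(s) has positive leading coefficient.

(1) reduce the parallel group M1, M2, M3, giving (-3*s^2 - 36*s - 9)/(12*s^2 + 16*s + 4)
(2) combine M4, M5 in series, giving (-1)/(2*s - 2)
(3) close the feedback loop around (M1+M2+M3), (M4*M5); the result is T(s) itself (integer coefficients, no common factor, positive leading denominator coefficient)

Final answer: (-6*s^3 - 66*s^2 + 54*s + 18)/(24*s^3 + 11*s^2 + 12*s + 1)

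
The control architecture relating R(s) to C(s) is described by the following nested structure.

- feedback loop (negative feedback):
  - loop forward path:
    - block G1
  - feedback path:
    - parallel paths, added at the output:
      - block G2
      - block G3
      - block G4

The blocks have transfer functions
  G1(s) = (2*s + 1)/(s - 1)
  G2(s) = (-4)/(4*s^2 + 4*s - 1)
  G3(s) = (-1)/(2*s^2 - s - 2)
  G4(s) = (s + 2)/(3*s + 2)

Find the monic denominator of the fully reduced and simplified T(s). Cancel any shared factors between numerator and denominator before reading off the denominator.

The answer is s^6 + 13*s^5/10 - 63*s^4/20 - 35*s^3/8 + 3*s^2/10 + 71*s/40 + 9/20.

Reasoning:
1. sum the parallel branches G2, G3, G4 gives (8*s^5 + 20*s^4 - 42*s^3 - 59*s^2 + 15*s + 22)/(24*s^5 + 28*s^4 - 34*s^3 - 49*s^2 - 8*s + 4)
2. collapse the loop (G1 forward, (G2+G3+G4) return) gives (48*s^6 + 80*s^5 - 40*s^4 - 132*s^3 - 65*s^2 + 4)/(40*s^6 + 52*s^5 - 126*s^4 - 175*s^3 + 12*s^2 + 71*s + 18)
T(s) is the step-2 result (common factors already cancelled). Leading coefficient of the denominator: 40. Divide through by 40 for the monic polynomial.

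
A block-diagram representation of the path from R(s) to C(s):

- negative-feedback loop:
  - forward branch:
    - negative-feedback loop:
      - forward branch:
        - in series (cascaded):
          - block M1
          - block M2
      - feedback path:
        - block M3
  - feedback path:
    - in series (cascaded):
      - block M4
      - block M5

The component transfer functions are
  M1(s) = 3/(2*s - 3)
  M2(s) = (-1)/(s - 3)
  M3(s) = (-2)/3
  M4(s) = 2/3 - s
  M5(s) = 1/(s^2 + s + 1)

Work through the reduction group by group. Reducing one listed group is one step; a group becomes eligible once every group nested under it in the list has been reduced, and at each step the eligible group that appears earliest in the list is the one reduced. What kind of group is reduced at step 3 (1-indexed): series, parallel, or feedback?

Answer: series

Working:
(1) series reduction of M1, M2
(2) collapse the loop ((M1*M2) forward, M3 return)
(3) reduce the series chain M4, M5
(4) close the feedback loop around [(M1*M2)/(1+(M1*M2)*M3)], (M4*M5)
So the answer for step 3 is series.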